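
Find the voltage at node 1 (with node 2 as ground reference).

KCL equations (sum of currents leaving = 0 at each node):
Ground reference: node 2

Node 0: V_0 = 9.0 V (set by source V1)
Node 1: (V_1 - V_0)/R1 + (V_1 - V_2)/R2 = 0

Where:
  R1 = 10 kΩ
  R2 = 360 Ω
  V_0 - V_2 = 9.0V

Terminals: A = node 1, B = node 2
Nodal analysis, taking node 2 as the 0 V reference.
Source V1 fixes V_0 = 9 V.
KCL at each unknown node (sum of currents leaving = 0; resistances in Ω):
  Node 1: (V_1 - 9)/10000 + (V_1 - 0)/360 = 0
Collecting terms: 0.002878 × V_1 = 0.0009  =>  V_1 = 0.3127 V
The requested potential is V_1 = 0.3127 V.

Final answer: V_1 = 0.3127 V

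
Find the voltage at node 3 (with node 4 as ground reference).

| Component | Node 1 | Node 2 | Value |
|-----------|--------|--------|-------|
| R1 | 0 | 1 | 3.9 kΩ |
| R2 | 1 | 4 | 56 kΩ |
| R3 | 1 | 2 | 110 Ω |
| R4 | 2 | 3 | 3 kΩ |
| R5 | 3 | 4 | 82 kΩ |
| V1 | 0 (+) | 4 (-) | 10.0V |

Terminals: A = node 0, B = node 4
Nodal analysis, taking node 4 as the 0 V reference.
Source V1 fixes V_0 = 10 V.
KCL at each unknown node (sum of currents leaving = 0; resistances in Ω):
  Node 1: (V_1 - 10)/3900 + (V_1 - 0)/56000 + (V_1 - V_2)/110 = 0
  Node 2: (V_2 - V_1)/110 + (V_2 - V_3)/3000 = 0
  Node 3: (V_3 - V_2)/3000 + (V_3 - 0)/82000 = 0
Collecting terms (coefficients in siemens):
  0.009365·V_1 - 0.009091·V_2 = 0.002564
  0.009424·V_2 - 0.009091·V_1 - 0.0003333·V_3 = 0
  0.0003455·V_3 - 0.0003333·V_2 = 0
Solving these 3 simultaneous equations (Gaussian elimination) gives:
  V_1 = 8.965 V, V_2 = 8.953 V, V_3 = 8.637 V
The requested potential is V_3 = 8.637 V.

Final answer: V_3 = 8.637 V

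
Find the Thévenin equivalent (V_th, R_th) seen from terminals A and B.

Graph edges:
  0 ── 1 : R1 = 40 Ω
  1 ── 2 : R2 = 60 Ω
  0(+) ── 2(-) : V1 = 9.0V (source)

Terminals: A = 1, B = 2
Step 1 — V_th is the open-circuit voltage V_A - V_B (nothing connected across the terminals).
Nodal analysis, taking node 2 as the 0 V reference.
Source V1 fixes V_0 = 9 V.
KCL at each unknown node (sum of currents leaving = 0; resistances in Ω):
  Node 1: (V_1 - 9)/40 + (V_1 - 0)/60 = 0
Collecting terms: 0.04167 × V_1 = 0.225  =>  V_1 = 5.4 V
V_th = V_1 - V_2 = 5.4 - 0 = 5.4 V
Step 2 — R_th: zero the source — replace V1 by a short circuit (node 2 merges into node 0) — and find the resistance seen between A (node 1) and B (node 0).
Reduce the network between node 1 (A) and node 0 (B) by series/parallel combination:
  Rp1 = R1 ‖ R2 (parallel, both between nodes 0 and 1) = 1/(1/40 + 1/60) = 24 Ω
R_th = 24 Ω

Final answer: V_th = 5.4 V, R_th = 24 Ω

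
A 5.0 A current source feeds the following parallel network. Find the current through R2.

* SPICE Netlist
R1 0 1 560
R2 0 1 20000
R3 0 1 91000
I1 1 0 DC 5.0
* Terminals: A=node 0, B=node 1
All resistors sit directly between nodes 0 and 1, so they are in parallel and share one voltage V; the full source current 5 A splits among them.
1/R_par = 1/560 + 1/20000 + 1/91000 = 0.001847 S  =>  R_par = 541.5 Ω
V = I × R_par = 5 × 541.5 = 2708 V
I_R2 = V/R2 = 2708/20000 = 0.1354 A

Final answer: 0.1354 A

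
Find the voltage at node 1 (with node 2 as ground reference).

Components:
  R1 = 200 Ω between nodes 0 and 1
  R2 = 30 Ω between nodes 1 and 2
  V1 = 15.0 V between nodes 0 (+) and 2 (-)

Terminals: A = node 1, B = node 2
Nodal analysis, taking node 2 as the 0 V reference.
Source V1 fixes V_0 = 15 V.
KCL at each unknown node (sum of currents leaving = 0; resistances in Ω):
  Node 1: (V_1 - 15)/200 + (V_1 - 0)/30 = 0
Collecting terms: 0.03833 × V_1 = 0.075  =>  V_1 = 1.957 V
The requested potential is V_1 = 1.957 V.

Final answer: V_1 = 1.957 V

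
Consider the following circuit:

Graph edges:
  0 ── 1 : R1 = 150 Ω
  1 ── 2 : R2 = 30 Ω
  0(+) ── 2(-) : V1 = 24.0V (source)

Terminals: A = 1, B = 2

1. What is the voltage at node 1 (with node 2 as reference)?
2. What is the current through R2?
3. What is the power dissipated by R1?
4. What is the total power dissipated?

Nodal analysis, taking node 2 as the 0 V reference.
Source V1 fixes V_0 = 24 V.
KCL at each unknown node (sum of currents leaving = 0; resistances in Ω):
  Node 1: (V_1 - 24)/150 + (V_1 - 0)/30 = 0
Collecting terms: 0.04 × V_1 = 0.16  =>  V_1 = 4 V
Part 1:
  Read off the nodal solution: V_1 = 4 V
Part 2:
  I_R2 = (V_1 - V_2)/R2 = (4 - 0)/30 = 0.1333 A
  Magnitude: I_R2 = 0.1333 A
Part 3:
  I_R1 = (V_0 - V_1)/R1 = (24 - 4)/150 = 0.1333 A
  P_R1 = I_R1² × R1 = (0.1333)² × 150 = 2.667 W
Part 4:
  Power in each resistor, P = (ΔV)²/R:
    P_R1 = (24 - 4)²/150 = 2.667 W
    P_R2 = (4 - 0)²/30 = 0.5333 W
  P_total = P_R1 + P_R2 = 3.2 W

Final answers:
1. V_1 = 4 V
2. I_R2 = 0.1333 A
3. P_R1 = 2.667 W
4. P_total = 3.2 W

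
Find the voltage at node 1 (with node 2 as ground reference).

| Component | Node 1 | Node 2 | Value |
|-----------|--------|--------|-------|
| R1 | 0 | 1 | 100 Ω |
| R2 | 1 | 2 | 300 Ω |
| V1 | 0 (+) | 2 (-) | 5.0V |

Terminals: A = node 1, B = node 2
Nodal analysis, taking node 2 as the 0 V reference.
Source V1 fixes V_0 = 5 V.
KCL at each unknown node (sum of currents leaving = 0; resistances in Ω):
  Node 1: (V_1 - 5)/100 + (V_1 - 0)/300 = 0
Collecting terms: 0.01333 × V_1 = 0.05  =>  V_1 = 3.75 V
The requested potential is V_1 = 3.75 V.

Final answer: V_1 = 3.75 V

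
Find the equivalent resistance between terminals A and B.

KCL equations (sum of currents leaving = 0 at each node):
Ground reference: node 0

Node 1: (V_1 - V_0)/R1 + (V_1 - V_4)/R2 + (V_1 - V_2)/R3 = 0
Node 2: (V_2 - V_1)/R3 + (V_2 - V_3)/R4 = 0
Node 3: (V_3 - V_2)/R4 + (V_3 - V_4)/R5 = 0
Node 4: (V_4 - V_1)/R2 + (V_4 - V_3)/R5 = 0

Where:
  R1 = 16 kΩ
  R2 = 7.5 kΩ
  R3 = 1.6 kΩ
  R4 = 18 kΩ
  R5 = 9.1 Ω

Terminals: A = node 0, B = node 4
Reduce the network between node 0 (A) and node 4 (B) by series/parallel combination:
  Rs1 = R3 + R4 (series, joined only at node 2) = 1600 + 18000 = 19600 Ω
  Rs2 = R5 + Rs1 (series, joined only at node 3) = 9.1 + 19600 = 19610 Ω
  Rp1 = R2 ‖ Rs2 (parallel, both between nodes 1 and 4) = 1/(1/7500 + 1/19610) = 5425 Ω
  Rs3 = R1 + Rp1 (series, joined only at node 1) = 16000 + 5425 = 21430 Ω
R_eq = 21.43 kΩ

Final answer: 21.43 kΩ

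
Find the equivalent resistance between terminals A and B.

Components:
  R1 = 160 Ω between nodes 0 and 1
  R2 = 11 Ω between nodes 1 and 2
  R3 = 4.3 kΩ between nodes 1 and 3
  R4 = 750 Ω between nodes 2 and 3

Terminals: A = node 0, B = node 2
Reduce the network between node 0 (A) and node 2 (B) by series/parallel combination:
  Rs1 = R3 + R4 (series, joined only at node 3) = 4300 + 750 = 5050 Ω
  Rp1 = R2 ‖ Rs1 (parallel, both between nodes 1 and 2) = 1/(1/11 + 1/5050) = 10.98 Ω
  Rs2 = R1 + Rp1 (series, joined only at node 1) = 160 + 10.98 = 171 Ω
R_eq = 171 Ω

Final answer: 171 Ω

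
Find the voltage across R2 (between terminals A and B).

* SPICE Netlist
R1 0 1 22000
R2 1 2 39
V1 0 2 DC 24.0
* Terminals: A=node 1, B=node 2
R1 and R2 are in series across V1 (node 0 → node 1 → node 2), and the output A–B is taken across R2, so this is a voltage divider.
Series current: I = V1/(R1 + R2) = 24/(22000 + 39) = 24/22040 = 0.001089 A
V_R2 = I × R2 = V1 × R2/(R1 + R2) = 24 × 39/22040 = 0.04247 V

Final answer: 0.04247 V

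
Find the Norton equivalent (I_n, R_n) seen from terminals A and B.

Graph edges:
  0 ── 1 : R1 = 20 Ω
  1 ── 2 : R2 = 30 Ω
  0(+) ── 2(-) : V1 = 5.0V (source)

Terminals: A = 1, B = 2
Find the Thévenin equivalent first; then I_n = V_th/R_th and R_n = R_th.
Step 1 — V_th is the open-circuit voltage V_A - V_B (nothing connected across the terminals).
Nodal analysis, taking node 2 as the 0 V reference.
Source V1 fixes V_0 = 5 V.
KCL at each unknown node (sum of currents leaving = 0; resistances in Ω):
  Node 1: (V_1 - 5)/20 + (V_1 - 0)/30 = 0
Collecting terms: 0.08333 × V_1 = 0.25  =>  V_1 = 3 V
V_th = V_1 - V_2 = 3 - 0 = 3 V
Step 2 — R_th: zero the source — replace V1 by a short circuit (node 2 merges into node 0) — and find the resistance seen between A (node 1) and B (node 0).
Reduce the network between node 1 (A) and node 0 (B) by series/parallel combination:
  Rp1 = R1 ‖ R2 (parallel, both between nodes 0 and 1) = 1/(1/20 + 1/30) = 12 Ω
R_th = 12 Ω
I_n = V_th/R_th = 3/12 = 0.25 A, and R_n = R_th = 12 Ω

Final answer: I_n = 0.25 A, R_n = 12 Ω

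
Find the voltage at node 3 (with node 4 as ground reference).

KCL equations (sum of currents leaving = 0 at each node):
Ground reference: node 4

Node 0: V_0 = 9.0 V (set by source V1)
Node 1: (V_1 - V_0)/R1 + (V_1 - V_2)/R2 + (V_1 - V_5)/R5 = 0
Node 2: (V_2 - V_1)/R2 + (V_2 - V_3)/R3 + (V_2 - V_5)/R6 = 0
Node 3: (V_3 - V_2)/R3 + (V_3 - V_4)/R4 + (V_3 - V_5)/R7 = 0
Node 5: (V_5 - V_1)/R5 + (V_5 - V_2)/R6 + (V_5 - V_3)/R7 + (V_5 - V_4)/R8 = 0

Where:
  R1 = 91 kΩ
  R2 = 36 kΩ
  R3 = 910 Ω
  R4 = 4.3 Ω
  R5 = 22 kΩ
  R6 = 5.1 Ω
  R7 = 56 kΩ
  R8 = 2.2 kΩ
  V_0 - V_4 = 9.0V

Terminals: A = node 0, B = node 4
Nodal analysis, taking node 4 as the 0 V reference.
Source V1 fixes V_0 = 9 V.
KCL at each unknown node (sum of currents leaving = 0; resistances in Ω):
  Node 1: (V_1 - 9)/91000 + (V_1 - V_2)/36000 + (V_1 - V_5)/22000 = 0
  Node 2: (V_2 - V_1)/36000 + (V_2 - V_3)/910 + (V_2 - V_5)/5.1 = 0
  Node 3: (V_3 - V_2)/910 + (V_3 - 0)/4.3 + (V_3 - V_5)/56000 = 0
  Node 5: (V_5 - V_1)/22000 + (V_5 - V_2)/5.1 + (V_5 - V_3)/56000 + (V_5 - 0)/2200 = 0
Collecting terms (coefficients in siemens):
  0.00008422·V_1 - 0.00002778·V_2 - 0.00004545·V_5 = 0.0000989
  0.1972·V_2 - 0.00002778·V_1 - 0.001099·V_3 - 0.1961·V_5 = 0
  0.2337·V_3 - 0.001099·V_2 - 0.00001786·V_5 = 0
  0.1966·V_5 - 0.00004545·V_1 - 0.1961·V_2 - 0.00001786·V_3 = 0
Solving these 4 simultaneous equations (Gaussian elimination) gives:
  V_1 = 1.222 V, V_2 = 0.05454 V, V_3 = 0.0002607 V, V_5 = 0.05468 V
The requested potential is V_3 = 0.0002607 V.

Final answer: V_3 = 0.0002607 V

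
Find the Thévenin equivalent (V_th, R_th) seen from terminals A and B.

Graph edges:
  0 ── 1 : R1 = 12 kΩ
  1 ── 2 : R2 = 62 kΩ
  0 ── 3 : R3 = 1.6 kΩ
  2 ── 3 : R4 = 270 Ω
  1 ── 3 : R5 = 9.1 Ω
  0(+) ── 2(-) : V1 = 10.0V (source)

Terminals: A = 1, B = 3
Step 1 — V_th is the open-circuit voltage V_A - V_B (nothing connected across the terminals).
Nodal analysis, taking node 2 as the 0 V reference.
Source V1 fixes V_0 = 10 V.
KCL at each unknown node (sum of currents leaving = 0; resistances in Ω):
  Node 1: (V_1 - 10)/12000 + (V_1 - 0)/62000 + (V_1 - V_3)/9.1 = 0
  Node 3: (V_3 - 10)/1600 + (V_3 - 0)/270 + (V_3 - V_1)/9.1 = 0
Collecting terms (coefficients in siemens):
  0.11·V_1 - 0.1099·V_3 = 0.0008333
  0.1142·V_3 - 0.1099·V_1 = 0.00625
Determinant D = (0.11)(0.1142) - (-0.1099)(-0.1099) = 0.000487
V_1 = [(0.0008333)(0.1142) - (-0.1099)(0.00625)]/D = 1.606 V
V_3 = [(0.11)(0.00625) - (0.0008333)(-0.1099)]/D = 1.599 V
V_th = V_1 - V_3 = 1.606 - 1.599 = 0.00613 V
Step 2 — R_th: zero the source — replace V1 by a short circuit (node 2 merges into node 0) — and find the resistance seen between A (node 1) and B (node 3).
Reduce the network between node 1 (A) and node 3 (B) by series/parallel combination:
  Rp1 = R1 ‖ R2 (parallel, both between nodes 0 and 1) = 1/(1/12000 + 1/62000) = 10050 Ω
  Rp2 = R3 ‖ R4 (parallel, both between nodes 0 and 3) = 1/(1/1600 + 1/270) = 231 Ω
  Rs1 = Rp1 + Rp2 (series, joined only at node 0) = 10050 + 231 = 10290 Ω
  Rp3 = R5 ‖ Rs1 (parallel, both between nodes 1 and 3) = 1/(1/9.1 + 1/10290) = 9.092 Ω
R_th = 9.092 Ω

Final answer: V_th = 0.00613 V, R_th = 9.092 Ω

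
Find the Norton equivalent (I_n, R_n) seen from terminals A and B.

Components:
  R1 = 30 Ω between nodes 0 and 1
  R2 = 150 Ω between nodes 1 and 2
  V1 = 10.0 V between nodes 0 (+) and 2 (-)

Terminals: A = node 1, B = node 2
Find the Thévenin equivalent first; then I_n = V_th/R_th and R_n = R_th.
Step 1 — V_th is the open-circuit voltage V_A - V_B (nothing connected across the terminals).
Nodal analysis, taking node 2 as the 0 V reference.
Source V1 fixes V_0 = 10 V.
KCL at each unknown node (sum of currents leaving = 0; resistances in Ω):
  Node 1: (V_1 - 10)/30 + (V_1 - 0)/150 = 0
Collecting terms: 0.04 × V_1 = 0.3333  =>  V_1 = 8.333 V
V_th = V_1 - V_2 = 8.333 - 0 = 8.333 V
Step 2 — R_th: zero the source — replace V1 by a short circuit (node 2 merges into node 0) — and find the resistance seen between A (node 1) and B (node 0).
Reduce the network between node 1 (A) and node 0 (B) by series/parallel combination:
  Rp1 = R1 ‖ R2 (parallel, both between nodes 0 and 1) = 1/(1/30 + 1/150) = 25 Ω
R_th = 25 Ω
I_n = V_th/R_th = 8.333/25 = 0.3333 A, and R_n = R_th = 25 Ω

Final answer: I_n = 0.3333 A, R_n = 25 Ω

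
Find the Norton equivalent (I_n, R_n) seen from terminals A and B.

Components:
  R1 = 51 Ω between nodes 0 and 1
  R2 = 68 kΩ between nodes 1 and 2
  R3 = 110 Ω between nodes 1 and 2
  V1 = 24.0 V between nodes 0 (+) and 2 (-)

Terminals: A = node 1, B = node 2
Find the Thévenin equivalent first; then I_n = V_th/R_th and R_n = R_th.
Step 1 — V_th is the open-circuit voltage V_A - V_B (nothing connected across the terminals).
Nodal analysis, taking node 2 as the 0 V reference.
Source V1 fixes V_0 = 24 V.
KCL at each unknown node (sum of currents leaving = 0; resistances in Ω):
  Node 1: (V_1 - 24)/51 + (V_1 - 0)/68000 + (V_1 - 0)/110 = 0
Collecting terms: 0.02871 × V_1 = 0.4706  =>  V_1 = 16.39 V
V_th = V_1 - V_2 = 16.39 - 0 = 16.39 V
Step 2 — R_th: zero the source — replace V1 by a short circuit (node 2 merges into node 0) — and find the resistance seen between A (node 1) and B (node 0).
Reduce the network between node 1 (A) and node 0 (B) by series/parallel combination:
  Rp1 = R1 ‖ R2 ‖ R3 (parallel, all between nodes 0 and 1) = 1/(1/51 + 1/68000 + 1/110) = 34.83 Ω
R_th = 34.83 Ω
I_n = V_th/R_th = 16.39/34.83 = 0.4706 A, and R_n = R_th = 34.83 Ω

Final answer: I_n = 0.4706 A, R_n = 34.83 Ω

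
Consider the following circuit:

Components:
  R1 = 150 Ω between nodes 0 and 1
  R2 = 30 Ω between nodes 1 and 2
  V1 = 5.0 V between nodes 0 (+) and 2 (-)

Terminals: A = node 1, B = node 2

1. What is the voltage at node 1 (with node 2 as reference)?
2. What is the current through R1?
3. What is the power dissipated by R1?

Nodal analysis, taking node 2 as the 0 V reference.
Source V1 fixes V_0 = 5 V.
KCL at each unknown node (sum of currents leaving = 0; resistances in Ω):
  Node 1: (V_1 - 5)/150 + (V_1 - 0)/30 = 0
Collecting terms: 0.04 × V_1 = 0.03333  =>  V_1 = 0.8333 V
Part 1:
  Read off the nodal solution: V_1 = 0.8333 V
Part 2:
  I_R1 = (V_0 - V_1)/R1 = (5 - 0.8333)/150 = 0.02778 A
  Magnitude: I_R1 = 0.02778 A
Part 3:
  I_R1 = (V_0 - V_1)/R1 = (5 - 0.8333)/150 = 0.02778 A
  P_R1 = I_R1² × R1 = (0.02778)² × 150 = 0.1157 W

Final answers:
1. V_1 = 0.8333 V
2. I_R1 = 0.02778 A
3. P_R1 = 0.1157 W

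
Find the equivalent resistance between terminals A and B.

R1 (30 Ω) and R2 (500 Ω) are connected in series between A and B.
Reduce the network between node 0 (A) and node 2 (B) by series/parallel combination:
  Rs1 = R1 + R2 (series, joined only at node 1) = 30 + 500 = 530 Ω
R_eq = 530 Ω

Final answer: 530 Ω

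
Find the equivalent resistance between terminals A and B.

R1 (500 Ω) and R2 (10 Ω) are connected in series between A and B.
Reduce the network between node 0 (A) and node 2 (B) by series/parallel combination:
  Rs1 = R1 + R2 (series, joined only at node 1) = 500 + 10 = 510 Ω
R_eq = 510 Ω

Final answer: 510 Ω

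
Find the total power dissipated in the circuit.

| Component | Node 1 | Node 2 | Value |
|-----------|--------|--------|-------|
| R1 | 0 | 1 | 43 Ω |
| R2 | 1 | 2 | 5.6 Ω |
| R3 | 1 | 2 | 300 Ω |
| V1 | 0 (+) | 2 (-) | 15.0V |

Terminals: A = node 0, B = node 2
Nodal analysis, taking node 2 as the 0 V reference.
Source V1 fixes V_0 = 15 V.
KCL at each unknown node (sum of currents leaving = 0; resistances in Ω):
  Node 1: (V_1 - 15)/43 + (V_1 - 0)/5.6 + (V_1 - 0)/300 = 0
Collecting terms: 0.2052 × V_1 = 0.3488  =>  V_1 = 1.7 V
Power in each resistor, P = (ΔV)²/R:
  P_R1 = (15 - 1.7)²/43 = 4.114 W
  P_R2 = (1.7 - 0)²/5.6 = 0.5163 W
  P_R3 = (1.7 - 0)²/300 = 0.009637 W
P_total = P_R1 + P_R2 + P_R3 = 4.639 W

Final answer: 4.639 W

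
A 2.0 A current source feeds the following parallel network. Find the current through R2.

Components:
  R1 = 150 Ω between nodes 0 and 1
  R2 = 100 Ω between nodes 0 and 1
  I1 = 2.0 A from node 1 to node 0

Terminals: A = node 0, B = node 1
All resistors sit directly between nodes 0 and 1, so they are in parallel and share one voltage V; the full source current 2 A splits among them.
1/R_par = 1/150 + 1/100 = 0.01667 S  =>  R_par = 60 Ω
V = I × R_par = 2 × 60 = 120 V
I_R2 = V/R2 = 120/100 = 1.2 A

Final answer: 1.2 A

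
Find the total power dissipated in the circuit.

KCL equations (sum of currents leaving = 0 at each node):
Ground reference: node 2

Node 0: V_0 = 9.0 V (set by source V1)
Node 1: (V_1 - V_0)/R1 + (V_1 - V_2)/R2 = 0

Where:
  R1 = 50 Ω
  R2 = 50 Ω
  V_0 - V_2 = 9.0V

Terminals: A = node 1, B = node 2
Nodal analysis, taking node 2 as the 0 V reference.
Source V1 fixes V_0 = 9 V.
KCL at each unknown node (sum of currents leaving = 0; resistances in Ω):
  Node 1: (V_1 - 9)/50 + (V_1 - 0)/50 = 0
Collecting terms: 0.04 × V_1 = 0.18  =>  V_1 = 4.5 V
Power in each resistor, P = (ΔV)²/R:
  P_R1 = (9 - 4.5)²/50 = 0.405 W
  P_R2 = (4.5 - 0)²/50 = 0.405 W
P_total = P_R1 + P_R2 = 0.81 W

Final answer: 0.81 W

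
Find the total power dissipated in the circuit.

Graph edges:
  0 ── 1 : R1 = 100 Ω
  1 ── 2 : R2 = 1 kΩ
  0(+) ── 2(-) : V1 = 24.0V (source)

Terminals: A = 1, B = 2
Nodal analysis, taking node 2 as the 0 V reference.
Source V1 fixes V_0 = 24 V.
KCL at each unknown node (sum of currents leaving = 0; resistances in Ω):
  Node 1: (V_1 - 24)/100 + (V_1 - 0)/1000 = 0
Collecting terms: 0.011 × V_1 = 0.24  =>  V_1 = 21.82 V
Power in each resistor, P = (ΔV)²/R:
  P_R1 = (24 - 21.82)²/100 = 0.0476 W
  P_R2 = (21.82 - 0)²/1000 = 0.476 W
P_total = P_R1 + P_R2 = 0.5236 W

Final answer: 0.5236 W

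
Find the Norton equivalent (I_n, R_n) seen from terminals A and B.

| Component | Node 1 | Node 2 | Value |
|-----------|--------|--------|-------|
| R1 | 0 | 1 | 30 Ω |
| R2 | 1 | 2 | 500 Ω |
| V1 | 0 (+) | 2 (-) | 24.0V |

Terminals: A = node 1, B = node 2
Find the Thévenin equivalent first; then I_n = V_th/R_th and R_n = R_th.
Step 1 — V_th is the open-circuit voltage V_A - V_B (nothing connected across the terminals).
Nodal analysis, taking node 2 as the 0 V reference.
Source V1 fixes V_0 = 24 V.
KCL at each unknown node (sum of currents leaving = 0; resistances in Ω):
  Node 1: (V_1 - 24)/30 + (V_1 - 0)/500 = 0
Collecting terms: 0.03533 × V_1 = 0.8  =>  V_1 = 22.64 V
V_th = V_1 - V_2 = 22.64 - 0 = 22.64 V
Step 2 — R_th: zero the source — replace V1 by a short circuit (node 2 merges into node 0) — and find the resistance seen between A (node 1) and B (node 0).
Reduce the network between node 1 (A) and node 0 (B) by series/parallel combination:
  Rp1 = R1 ‖ R2 (parallel, both between nodes 0 and 1) = 1/(1/30 + 1/500) = 28.3 Ω
R_th = 28.3 Ω
I_n = V_th/R_th = 22.64/28.3 = 0.8 A, and R_n = R_th = 28.3 Ω

Final answer: I_n = 0.8 A, R_n = 28.3 Ω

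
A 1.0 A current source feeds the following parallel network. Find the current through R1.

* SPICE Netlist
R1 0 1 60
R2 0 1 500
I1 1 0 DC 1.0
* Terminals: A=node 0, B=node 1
All resistors sit directly between nodes 0 and 1, so they are in parallel and share one voltage V; the full source current 1 A splits among them.
1/R_par = 1/60 + 1/500 = 0.01867 S  =>  R_par = 53.57 Ω
V = I × R_par = 1 × 53.57 = 53.57 V
I_R1 = V/R1 = 53.57/60 = 0.8929 A

Final answer: 0.8929 A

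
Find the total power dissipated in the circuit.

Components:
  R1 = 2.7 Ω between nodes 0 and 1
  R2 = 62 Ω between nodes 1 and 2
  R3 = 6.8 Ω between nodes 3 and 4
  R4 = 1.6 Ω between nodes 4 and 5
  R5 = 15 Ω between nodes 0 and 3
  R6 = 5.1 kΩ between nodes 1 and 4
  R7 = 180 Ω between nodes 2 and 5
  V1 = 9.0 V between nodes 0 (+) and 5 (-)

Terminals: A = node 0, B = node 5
Nodal analysis, taking node 5 as the 0 V reference.
Source V1 fixes V_0 = 9 V.
KCL at each unknown node (sum of currents leaving = 0; resistances in Ω):
  Node 1: (V_1 - 9)/2.7 + (V_1 - V_2)/62 + (V_1 - V_4)/5100 = 0
  Node 2: (V_2 - V_1)/62 + (V_2 - 0)/180 = 0
  Node 3: (V_3 - V_4)/6.8 + (V_3 - 9)/15 = 0
  Node 4: (V_4 - V_3)/6.8 + (V_4 - 0)/1.6 + (V_4 - V_1)/5100 = 0
Collecting terms (coefficients in siemens):
  0.3867·V_1 - 0.01613·V_2 - 0.0001961·V_4 = 3.333
  0.02168·V_2 - 0.01613·V_1 = 0
  0.2137·V_3 - 0.1471·V_4 = 0.6
  0.7723·V_4 - 0.0001961·V_1 - 0.1471·V_3 = 0
Solving these 4 simultaneous equations (Gaussian elimination) gives:
  V_1 = 8.896 V, V_2 = 6.617 V, V_3 = 3.232 V, V_4 = 0.6178 V
Power in each resistor, P = (ΔV)²/R:
  P_R1 = (9 - 8.896)²/2.7 = 0.003978 W
  P_R2 = (8.896 - 6.617)²/62 = 0.08379 W
  P_R3 = (3.232 - 0.6178)²/6.8 = 1.005 W
  P_R4 = (0.6178 - 0)²/1.6 = 0.2386 W
  P_R5 = (9 - 3.232)²/15 = 2.218 W
  P_R6 = (8.896 - 0.6178)²/5100 = 0.01344 W
  P_R7 = (6.617 - 0)²/180 = 0.2433 W
P_total = P_R1 + P_R2 + P_R3 + P_R4 + P_R5 + P_R6 + P_R7 = 3.806 W

Final answer: 3.806 W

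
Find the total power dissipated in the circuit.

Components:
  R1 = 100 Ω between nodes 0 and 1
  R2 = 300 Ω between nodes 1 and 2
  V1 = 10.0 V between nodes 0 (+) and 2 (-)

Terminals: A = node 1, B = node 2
Nodal analysis, taking node 2 as the 0 V reference.
Source V1 fixes V_0 = 10 V.
KCL at each unknown node (sum of currents leaving = 0; resistances in Ω):
  Node 1: (V_1 - 10)/100 + (V_1 - 0)/300 = 0
Collecting terms: 0.01333 × V_1 = 0.1  =>  V_1 = 7.5 V
Power in each resistor, P = (ΔV)²/R:
  P_R1 = (10 - 7.5)²/100 = 0.0625 W
  P_R2 = (7.5 - 0)²/300 = 0.1875 W
P_total = P_R1 + P_R2 = 0.25 W

Final answer: 0.25 W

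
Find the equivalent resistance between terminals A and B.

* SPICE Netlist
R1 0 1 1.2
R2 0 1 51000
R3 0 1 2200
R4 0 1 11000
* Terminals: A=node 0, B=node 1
Reduce the network between node 0 (A) and node 1 (B) by series/parallel combination:
  Rp1 = R1 ‖ R2 ‖ R3 ‖ R4 (parallel, all between nodes 0 and 1) = 1/(1/1.2 + 1/51000 + 1/2200 + 1/11000) = 1.199 Ω
R_eq = 1.199 Ω

Final answer: 1.199 Ω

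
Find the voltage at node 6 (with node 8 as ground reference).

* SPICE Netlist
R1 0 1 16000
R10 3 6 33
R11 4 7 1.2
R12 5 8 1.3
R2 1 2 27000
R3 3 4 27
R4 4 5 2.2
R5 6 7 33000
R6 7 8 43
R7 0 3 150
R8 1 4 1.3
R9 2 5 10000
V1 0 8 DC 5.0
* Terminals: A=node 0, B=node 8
Nodal analysis, taking node 8 as the 0 V reference.
Source V1 fixes V_0 = 5 V.
KCL at each unknown node (sum of currents leaving = 0; resistances in Ω):
  Node 1: (V_1 - 5)/16000 + (V_1 - V_2)/27000 + (V_1 - V_4)/1.3 = 0
  Node 2: (V_2 - V_1)/27000 + (V_2 - V_5)/10000 = 0
  Node 3: (V_3 - V_4)/27 + (V_3 - 5)/150 + (V_3 - V_6)/33 = 0
  Node 4: (V_4 - V_3)/27 + (V_4 - V_5)/2.2 + (V_4 - V_1)/1.3 + (V_4 - V_7)/1.2 = 0
  Node 5: (V_5 - V_4)/2.2 + (V_5 - V_2)/10000 + (V_5 - 0)/1.3 = 0
  Node 6: (V_6 - V_7)/33000 + (V_6 - V_3)/33 = 0
  Node 7: (V_7 - V_6)/33000 + (V_7 - 0)/43 + (V_7 - V_4)/1.2 = 0
Collecting terms (coefficients in siemens):
  0.7693·V_1 - 0.00003704·V_2 - 0.7692·V_4 = 0.0003125
  0.000137·V_2 - 0.00003704·V_1 - 0.0001·V_5 = 0
  0.07401·V_3 - 0.03704·V_4 - 0.0303·V_6 = 0.03333
  2.094·V_4 - 0.7692·V_1 - 0.03704·V_3 - 0.4545·V_5 - 0.8333·V_7 = 0
  1.224·V_5 - 0.0001·V_2 - 0.4545·V_4 = 0
  0.03033·V_6 - 0.0303·V_3 - 0.0000303·V_7 = 0
  0.8566·V_7 - 0.8333·V_4 - 0.0000303·V_6 = 0
Solving these 7 simultaneous equations (Gaussian elimination) gives:
  V_1 = 0.09135 V, V_2 = 0.04934 V, V_3 = 0.8393 V, V_4 = 0.09095 V
  V_5 = 0.03378 V, V_6 = 0.8385 V, V_7 = 0.08851 V
The requested potential is V_6 = 0.8385 V.

Final answer: V_6 = 0.8385 V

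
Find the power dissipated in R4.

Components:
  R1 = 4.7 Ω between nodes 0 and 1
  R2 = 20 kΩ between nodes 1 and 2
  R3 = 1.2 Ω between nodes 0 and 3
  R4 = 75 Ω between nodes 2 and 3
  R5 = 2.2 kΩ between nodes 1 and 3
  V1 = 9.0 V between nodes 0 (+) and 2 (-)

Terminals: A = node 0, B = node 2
Nodal analysis, taking node 2 as the 0 V reference.
Source V1 fixes V_0 = 9 V.
KCL at each unknown node (sum of currents leaving = 0; resistances in Ω):
  Node 1: (V_1 - 9)/4.7 + (V_1 - 0)/20000 + (V_1 - V_3)/2200 = 0
  Node 3: (V_3 - 9)/1.2 + (V_3 - 0)/75 + (V_3 - V_1)/2200 = 0
Collecting terms (coefficients in siemens):
  0.2133·V_1 - 0.0004545·V_3 = 1.915
  0.8471·V_3 - 0.0004545·V_1 = 7.5
Determinant D = (0.2133)(0.8471) - (-0.0004545)(-0.0004545) = 0.1807
V_1 = [(1.915)(0.8471) - (-0.0004545)(7.5)]/D = 8.998 V
V_3 = [(0.2133)(7.5) - (1.915)(-0.0004545)]/D = 8.858 V
I_R4 = (V_2 - V_3)/R4 = (0 - 8.858)/75 = -0.1181 A
P_R4 = I_R4² × R4 = (-0.1181)² × 75 = 1.046 W

Final answer: 1.046 W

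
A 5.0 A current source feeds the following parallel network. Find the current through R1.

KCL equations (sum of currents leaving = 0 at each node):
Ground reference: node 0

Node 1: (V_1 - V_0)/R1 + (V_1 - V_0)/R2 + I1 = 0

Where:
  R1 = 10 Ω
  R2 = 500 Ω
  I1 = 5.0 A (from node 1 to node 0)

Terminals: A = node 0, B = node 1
All resistors sit directly between nodes 0 and 1, so they are in parallel and share one voltage V; the full source current 5 A splits among them.
1/R_par = 1/10 + 1/500 = 0.102 S  =>  R_par = 9.804 Ω
V = I × R_par = 5 × 9.804 = 49.02 V
I_R1 = V/R1 = 49.02/10 = 4.902 A

Final answer: 4.902 A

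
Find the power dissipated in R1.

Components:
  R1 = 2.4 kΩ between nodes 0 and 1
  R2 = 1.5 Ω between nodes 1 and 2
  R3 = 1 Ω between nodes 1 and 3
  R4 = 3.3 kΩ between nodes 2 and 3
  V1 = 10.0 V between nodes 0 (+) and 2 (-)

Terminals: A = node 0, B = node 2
Nodal analysis, taking node 2 as the 0 V reference.
Source V1 fixes V_0 = 10 V.
KCL at each unknown node (sum of currents leaving = 0; resistances in Ω):
  Node 1: (V_1 - 10)/2400 + (V_1 - 0)/1.5 + (V_1 - V_3)/1 = 0
  Node 3: (V_3 - V_1)/1 + (V_3 - 0)/3300 = 0
Collecting terms (coefficients in siemens):
  1.667·V_1 - 1·V_3 = 0.004167
  1·V_3 - 1·V_1 = 0
Determinant D = (1.667)(1) - (-1)(-1) = 0.6676
V_1 = [(0.004167)(1) - (-1)(0)]/D = 0.006243 V
V_3 = [(1.667)(0) - (0.004167)(-1)]/D = 0.006241 V
I_R1 = (V_0 - V_1)/R1 = (10 - 0.006243)/2400 = 0.004164 A
P_R1 = I_R1² × R1 = (0.004164)² × 2400 = 0.04161 W

Final answer: 0.04161 W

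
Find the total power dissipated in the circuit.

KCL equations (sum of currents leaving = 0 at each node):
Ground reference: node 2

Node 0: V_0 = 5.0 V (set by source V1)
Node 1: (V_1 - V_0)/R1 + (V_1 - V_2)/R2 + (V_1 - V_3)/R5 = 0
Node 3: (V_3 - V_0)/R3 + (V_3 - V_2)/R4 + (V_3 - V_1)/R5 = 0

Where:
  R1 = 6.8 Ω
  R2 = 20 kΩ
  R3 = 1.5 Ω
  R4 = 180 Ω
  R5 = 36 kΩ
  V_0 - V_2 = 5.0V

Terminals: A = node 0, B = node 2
Nodal analysis, taking node 2 as the 0 V reference.
Source V1 fixes V_0 = 5 V.
KCL at each unknown node (sum of currents leaving = 0; resistances in Ω):
  Node 1: (V_1 - 5)/6.8 + (V_1 - 0)/20000 + (V_1 - V_3)/36000 = 0
  Node 3: (V_3 - 5)/1.5 + (V_3 - 0)/180 + (V_3 - V_1)/36000 = 0
Collecting terms (coefficients in siemens):
  0.1471·V_1 - 0.00002778·V_3 = 0.7353
  0.6722·V_3 - 0.00002778·V_1 = 3.333
Determinant D = (0.1471)(0.6722) - (-0.00002778)(-0.00002778) = 0.09891
V_1 = [(0.7353)(0.6722) - (-0.00002778)(3.333)]/D = 4.998 V
V_3 = [(0.1471)(3.333) - (0.7353)(-0.00002778)]/D = 4.959 V
Power in each resistor, P = (ΔV)²/R:
  P_R1 = (5 - 4.998)²/6.8 = 0.0000004285 W
  P_R2 = (4.998 - 0)²/20000 = 0.001249 W
  P_R3 = (5 - 4.959)²/1.5 = 0.001138 W
  P_R4 = (0 - 4.959)²/180 = 0.1366 W
  P_R5 = (4.998 - 4.959)²/36000 = 0.00000004359 W
P_total = P_R1 + P_R2 + P_R3 + P_R4 + P_R5 = 0.139 W

Final answer: 0.139 W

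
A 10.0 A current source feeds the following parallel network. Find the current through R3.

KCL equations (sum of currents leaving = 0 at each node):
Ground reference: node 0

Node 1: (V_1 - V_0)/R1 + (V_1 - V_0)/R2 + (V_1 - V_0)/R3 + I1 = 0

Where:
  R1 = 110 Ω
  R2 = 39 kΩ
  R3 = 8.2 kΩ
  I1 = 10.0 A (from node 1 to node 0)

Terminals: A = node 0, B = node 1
All resistors sit directly between nodes 0 and 1, so they are in parallel and share one voltage V; the full source current 10 A splits among them.
1/R_par = 1/110 + 1/39000 + 1/8200 = 0.009239 S  =>  R_par = 108.2 Ω
V = I × R_par = 10 × 108.2 = 1082 V
I_R3 = V/R3 = 1082/8200 = 0.132 A

Final answer: 0.132 A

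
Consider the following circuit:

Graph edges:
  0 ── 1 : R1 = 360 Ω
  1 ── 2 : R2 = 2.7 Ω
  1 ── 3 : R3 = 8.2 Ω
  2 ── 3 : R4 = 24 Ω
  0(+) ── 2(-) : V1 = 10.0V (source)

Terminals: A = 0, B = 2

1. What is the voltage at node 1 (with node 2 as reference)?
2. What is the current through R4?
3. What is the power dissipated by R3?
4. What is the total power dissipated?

Nodal analysis, taking node 2 as the 0 V reference.
Source V1 fixes V_0 = 10 V.
KCL at each unknown node (sum of currents leaving = 0; resistances in Ω):
  Node 1: (V_1 - 10)/360 + (V_1 - 0)/2.7 + (V_1 - V_3)/8.2 = 0
  Node 3: (V_3 - V_1)/8.2 + (V_3 - 0)/24 = 0
Collecting terms (coefficients in siemens):
  0.4951·V_1 - 0.122·V_3 = 0.02778
  0.1636·V_3 - 0.122·V_1 = 0
Determinant D = (0.4951)(0.1636) - (-0.122)(-0.122) = 0.06614
V_1 = [(0.02778)(0.1636) - (-0.122)(0)]/D = 0.06872 V
V_3 = [(0.4951)(0) - (0.02778)(-0.122)]/D = 0.05122 V
Part 1:
  Read off the nodal solution: V_1 = 0.06872 V
Part 2:
  I_R4 = (V_2 - V_3)/R4 = (0 - 0.05122)/24 = -0.002134 A
  Magnitude: I_R4 = 0.002134 A
Part 3:
  I_R3 = (V_1 - V_3)/R3 = (0.06872 - 0.05122)/8.2 = 0.002134 A
  P_R3 = I_R3² × R3 = (0.002134)² × 8.2 = 0.00003735 W
Part 4:
  Power in each resistor, P = (ΔV)²/R:
    P_R1 = (10 - 0.06872)²/360 = 0.274 W
    P_R2 = (0.06872 - 0)²/2.7 = 0.001749 W
    P_R3 = (0.06872 - 0.05122)²/8.2 = 0.00003735 W
    P_R4 = (0 - 0.05122)²/24 = 0.0001093 W
  P_total = P_R1 + P_R2 + P_R3 + P_R4 = 0.2759 W

Final answers:
1. V_1 = 0.06872 V
2. I_R4 = 0.002134 A
3. P_R3 = 3.735e-05 W
4. P_total = 0.2759 W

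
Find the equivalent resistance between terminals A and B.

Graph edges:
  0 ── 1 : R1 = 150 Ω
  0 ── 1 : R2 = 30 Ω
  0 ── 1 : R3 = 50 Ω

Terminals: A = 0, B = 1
Reduce the network between node 0 (A) and node 1 (B) by series/parallel combination:
  Rp1 = R1 ‖ R2 ‖ R3 (parallel, all between nodes 0 and 1) = 1/(1/150 + 1/30 + 1/50) = 16.67 Ω
R_eq = 16.67 Ω

Final answer: 16.67 Ω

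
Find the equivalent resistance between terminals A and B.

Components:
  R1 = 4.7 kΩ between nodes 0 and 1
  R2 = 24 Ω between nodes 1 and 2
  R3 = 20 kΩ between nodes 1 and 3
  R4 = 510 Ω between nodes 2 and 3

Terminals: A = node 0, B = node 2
Reduce the network between node 0 (A) and node 2 (B) by series/parallel combination:
  Rs1 = R3 + R4 (series, joined only at node 3) = 20000 + 510 = 20510 Ω
  Rp1 = R2 ‖ Rs1 (parallel, both between nodes 1 and 2) = 1/(1/24 + 1/20510) = 23.97 Ω
  Rs2 = R1 + Rp1 (series, joined only at node 1) = 4700 + 23.97 = 4724 Ω
R_eq = 4.724 kΩ

Final answer: 4.724 kΩ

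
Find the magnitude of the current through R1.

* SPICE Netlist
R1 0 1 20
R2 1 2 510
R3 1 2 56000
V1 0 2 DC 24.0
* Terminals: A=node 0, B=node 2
Nodal analysis, taking node 2 as the 0 V reference.
Source V1 fixes V_0 = 24 V.
KCL at each unknown node (sum of currents leaving = 0; resistances in Ω):
  Node 1: (V_1 - 24)/20 + (V_1 - 0)/510 + (V_1 - 0)/56000 = 0
Collecting terms: 0.05198 × V_1 = 1.2  =>  V_1 = 23.09 V
I_R1 = (V_0 - V_1)/R1 = (24 - 23.09)/20 = 0.04568 A
|I_R1| = 0.04568 A

Final answer: |I_R1| = 0.04568 A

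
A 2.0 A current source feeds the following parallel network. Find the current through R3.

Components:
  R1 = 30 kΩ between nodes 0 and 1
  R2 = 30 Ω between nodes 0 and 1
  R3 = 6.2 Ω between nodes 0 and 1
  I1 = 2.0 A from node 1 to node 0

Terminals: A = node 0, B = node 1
All resistors sit directly between nodes 0 and 1, so they are in parallel and share one voltage V; the full source current 2 A splits among them.
1/R_par = 1/30000 + 1/30 + 1/6.2 = 0.1947 S  =>  R_par = 5.137 Ω
V = I × R_par = 2 × 5.137 = 10.27 V
I_R3 = V/R3 = 10.27/6.2 = 1.657 A

Final answer: 1.657 A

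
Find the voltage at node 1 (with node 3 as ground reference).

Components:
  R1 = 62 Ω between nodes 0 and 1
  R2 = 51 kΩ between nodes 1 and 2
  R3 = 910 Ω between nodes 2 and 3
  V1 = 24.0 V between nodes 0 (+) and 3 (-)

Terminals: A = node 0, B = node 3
Nodal analysis, taking node 3 as the 0 V reference.
Source V1 fixes V_0 = 24 V.
KCL at each unknown node (sum of currents leaving = 0; resistances in Ω):
  Node 1: (V_1 - 24)/62 + (V_1 - V_2)/51000 = 0
  Node 2: (V_2 - V_1)/51000 + (V_2 - 0)/910 = 0
Collecting terms (coefficients in siemens):
  0.01615·V_1 - 0.00001961·V_2 = 0.3871
  0.001119·V_2 - 0.00001961·V_1 = 0
Determinant D = (0.01615)(0.001119) - (-0.00001961)(-0.00001961) = 0.00001806
V_1 = [(0.3871)(0.001119) - (-0.00001961)(0)]/D = 23.97 V
V_2 = [(0.01615)(0) - (0.3871)(-0.00001961)]/D = 0.4202 V
The requested potential is V_1 = 23.97 V.

Final answer: V_1 = 23.97 V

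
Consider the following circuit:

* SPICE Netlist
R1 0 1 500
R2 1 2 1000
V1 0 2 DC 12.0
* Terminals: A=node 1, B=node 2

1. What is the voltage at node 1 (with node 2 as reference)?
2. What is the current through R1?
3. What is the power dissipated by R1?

Nodal analysis, taking node 2 as the 0 V reference.
Source V1 fixes V_0 = 12 V.
KCL at each unknown node (sum of currents leaving = 0; resistances in Ω):
  Node 1: (V_1 - 12)/500 + (V_1 - 0)/1000 = 0
Collecting terms: 0.003 × V_1 = 0.024  =>  V_1 = 8 V
Part 1:
  Read off the nodal solution: V_1 = 8 V
Part 2:
  I_R1 = (V_0 - V_1)/R1 = (12 - 8)/500 = 0.008 A
  Magnitude: I_R1 = 0.008 A
Part 3:
  I_R1 = (V_0 - V_1)/R1 = (12 - 8)/500 = 0.008 A
  P_R1 = I_R1² × R1 = (0.008)² × 500 = 0.032 W

Final answers:
1. V_1 = 8 V
2. I_R1 = 0.008 A
3. P_R1 = 0.032 W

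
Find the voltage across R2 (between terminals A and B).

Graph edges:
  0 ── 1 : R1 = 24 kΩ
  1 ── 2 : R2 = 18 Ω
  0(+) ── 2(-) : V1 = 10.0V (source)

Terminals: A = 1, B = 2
R1 and R2 are in series across V1 (node 0 → node 1 → node 2), and the output A–B is taken across R2, so this is a voltage divider.
Series current: I = V1/(R1 + R2) = 10/(24000 + 18) = 10/24020 = 0.0004164 A
V_R2 = I × R2 = V1 × R2/(R1 + R2) = 10 × 18/24020 = 0.007494 V

Final answer: 0.007494 V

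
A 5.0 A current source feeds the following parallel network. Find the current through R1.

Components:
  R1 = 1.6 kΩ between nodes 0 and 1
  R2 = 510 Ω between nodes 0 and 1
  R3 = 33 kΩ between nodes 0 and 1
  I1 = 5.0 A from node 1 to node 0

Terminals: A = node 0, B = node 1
All resistors sit directly between nodes 0 and 1, so they are in parallel and share one voltage V; the full source current 5 A splits among them.
1/R_par = 1/1600 + 1/510 + 1/33000 = 0.002616 S  =>  R_par = 382.3 Ω
V = I × R_par = 5 × 382.3 = 1911 V
I_R1 = V/R1 = 1911/1600 = 1.195 A

Final answer: 1.195 A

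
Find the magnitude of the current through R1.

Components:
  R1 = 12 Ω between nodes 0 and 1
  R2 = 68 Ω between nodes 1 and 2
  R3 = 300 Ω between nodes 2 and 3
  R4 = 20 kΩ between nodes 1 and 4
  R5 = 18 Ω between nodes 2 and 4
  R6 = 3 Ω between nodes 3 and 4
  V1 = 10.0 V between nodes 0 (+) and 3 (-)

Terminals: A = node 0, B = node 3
Nodal analysis, taking node 3 as the 0 V reference.
Source V1 fixes V_0 = 10 V.
KCL at each unknown node (sum of currents leaving = 0; resistances in Ω):
  Node 1: (V_1 - 10)/12 + (V_1 - V_2)/68 + (V_1 - V_4)/20000 = 0
  Node 2: (V_2 - V_1)/68 + (V_2 - 0)/300 + (V_2 - V_4)/18 = 0
  Node 4: (V_4 - V_1)/20000 + (V_4 - V_2)/18 + (V_4 - 0)/3 = 0
Collecting terms (coefficients in siemens):
  0.09809·V_1 - 0.01471·V_2 - 0.00005·V_4 = 0.8333
  0.07359·V_2 - 0.01471·V_1 - 0.05556·V_4 = 0
  0.3889·V_4 - 0.00005·V_1 - 0.05556·V_2 = 0
Solving these 3 simultaneous equations (Gaussian elimination) gives:
  V_1 = 8.791 V, V_2 = 1.97 V, V_4 = 0.2825 V
I_R1 = (V_0 - V_1)/R1 = (10 - 8.791)/12 = 0.1007 A
|I_R1| = 0.1007 A

Final answer: |I_R1| = 0.1007 A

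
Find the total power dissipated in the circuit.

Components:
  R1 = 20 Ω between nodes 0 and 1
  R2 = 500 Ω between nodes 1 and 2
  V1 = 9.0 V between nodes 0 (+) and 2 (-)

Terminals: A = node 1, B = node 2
Nodal analysis, taking node 2 as the 0 V reference.
Source V1 fixes V_0 = 9 V.
KCL at each unknown node (sum of currents leaving = 0; resistances in Ω):
  Node 1: (V_1 - 9)/20 + (V_1 - 0)/500 = 0
Collecting terms: 0.052 × V_1 = 0.45  =>  V_1 = 8.654 V
Power in each resistor, P = (ΔV)²/R:
  P_R1 = (9 - 8.654)²/20 = 0.005991 W
  P_R2 = (8.654 - 0)²/500 = 0.1498 W
P_total = P_R1 + P_R2 = 0.1558 W

Final answer: 0.1558 W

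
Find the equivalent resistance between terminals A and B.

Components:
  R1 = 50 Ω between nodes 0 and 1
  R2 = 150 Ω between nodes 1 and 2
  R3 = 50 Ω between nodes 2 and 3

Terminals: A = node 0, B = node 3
Reduce the network between node 0 (A) and node 3 (B) by series/parallel combination:
  Rs1 = R1 + R2 (series, joined only at node 1) = 50 + 150 = 200 Ω
  Rs2 = R3 + Rs1 (series, joined only at node 2) = 50 + 200 = 250 Ω
R_eq = 250 Ω

Final answer: 250 Ω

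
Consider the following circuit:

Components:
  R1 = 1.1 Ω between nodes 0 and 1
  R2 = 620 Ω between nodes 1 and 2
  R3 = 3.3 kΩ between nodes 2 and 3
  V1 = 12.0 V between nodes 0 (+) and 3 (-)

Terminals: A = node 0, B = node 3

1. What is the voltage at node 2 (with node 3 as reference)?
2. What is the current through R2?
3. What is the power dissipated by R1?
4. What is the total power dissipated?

Nodal analysis, taking node 3 as the 0 V reference.
Source V1 fixes V_0 = 12 V.
KCL at each unknown node (sum of currents leaving = 0; resistances in Ω):
  Node 1: (V_1 - 12)/1.1 + (V_1 - V_2)/620 = 0
  Node 2: (V_2 - V_1)/620 + (V_2 - 0)/3300 = 0
Collecting terms (coefficients in siemens):
  0.9107·V_1 - 0.001613·V_2 = 10.91
  0.001916·V_2 - 0.001613·V_1 = 0
Determinant D = (0.9107)(0.001916) - (-0.001613)(-0.001613) = 0.001742
V_1 = [(10.91)(0.001916) - (-0.001613)(0)]/D = 12 V
V_2 = [(0.9107)(0) - (10.91)(-0.001613)]/D = 10.1 V
Part 1:
  Read off the nodal solution: V_2 = 10.1 V
Part 2:
  I_R2 = (V_1 - V_2)/R2 = (12 - 10.1)/620 = 0.00306 A
  Magnitude: I_R2 = 0.00306 A
Part 3:
  I_R1 = (V_0 - V_1)/R1 = (12 - 12)/1.1 = 0.00306 A
  P_R1 = I_R1² × R1 = (0.00306)² × 1.1 = 0.0000103 W
Part 4:
  Power in each resistor, P = (ΔV)²/R:
    P_R1 = (12 - 12)²/1.1 = 0.0000103 W
    P_R2 = (12 - 10.1)²/620 = 0.005807 W
    P_R3 = (10.1 - 0)²/3300 = 0.03091 W
  P_total = P_R1 + P_R2 + P_R3 = 0.03672 W

Final answers:
1. V_2 = 10.1 V
2. I_R2 = 0.00306 A
3. P_R1 = 1.03e-05 W
4. P_total = 0.03672 W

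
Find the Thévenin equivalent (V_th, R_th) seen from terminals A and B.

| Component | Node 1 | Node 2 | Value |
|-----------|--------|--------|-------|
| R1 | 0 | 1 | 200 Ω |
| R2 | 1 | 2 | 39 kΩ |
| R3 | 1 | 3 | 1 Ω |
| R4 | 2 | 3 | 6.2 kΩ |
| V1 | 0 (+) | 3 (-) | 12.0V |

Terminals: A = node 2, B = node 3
Step 1 — V_th is the open-circuit voltage V_A - V_B (nothing connected across the terminals).
Nodal analysis, taking node 3 as the 0 V reference.
Source V1 fixes V_0 = 12 V.
KCL at each unknown node (sum of currents leaving = 0; resistances in Ω):
  Node 1: (V_1 - 12)/200 + (V_1 - V_2)/39000 + (V_1 - 0)/1 = 0
  Node 2: (V_2 - V_1)/39000 + (V_2 - 0)/6200 = 0
Collecting terms (coefficients in siemens):
  1.005·V_1 - 0.00002564·V_2 = 0.06
  0.0001869·V_2 - 0.00002564·V_1 = 0
Determinant D = (1.005)(0.0001869) - (-0.00002564)(-0.00002564) = 0.0001879
V_1 = [(0.06)(0.0001869) - (-0.00002564)(0)]/D = 0.0597 V
V_2 = [(1.005)(0) - (0.06)(-0.00002564)]/D = 0.008189 V
V_th = V_2 - V_3 = 0.008189 - 0 = 0.008189 V
Step 2 — R_th: zero the source — replace V1 by a short circuit (node 3 merges into node 0) — and find the resistance seen between A (node 2) and B (node 0).
Reduce the network between node 2 (A) and node 0 (B) by series/parallel combination:
  Rp1 = R1 ‖ R3 (parallel, both between nodes 0 and 1) = 1/(1/200 + 1/1) = 0.995 Ω
  Rs1 = R2 + Rp1 (series, joined only at node 1) = 39000 + 0.995 = 39000 Ω
  Rp2 = R4 ‖ Rs1 (parallel, both between nodes 0 and 2) = 1/(1/6200 + 1/39000) = 5350 Ω
R_th = 5.35 kΩ

Final answer: V_th = 0.008189 V, R_th = 5.35 kΩ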